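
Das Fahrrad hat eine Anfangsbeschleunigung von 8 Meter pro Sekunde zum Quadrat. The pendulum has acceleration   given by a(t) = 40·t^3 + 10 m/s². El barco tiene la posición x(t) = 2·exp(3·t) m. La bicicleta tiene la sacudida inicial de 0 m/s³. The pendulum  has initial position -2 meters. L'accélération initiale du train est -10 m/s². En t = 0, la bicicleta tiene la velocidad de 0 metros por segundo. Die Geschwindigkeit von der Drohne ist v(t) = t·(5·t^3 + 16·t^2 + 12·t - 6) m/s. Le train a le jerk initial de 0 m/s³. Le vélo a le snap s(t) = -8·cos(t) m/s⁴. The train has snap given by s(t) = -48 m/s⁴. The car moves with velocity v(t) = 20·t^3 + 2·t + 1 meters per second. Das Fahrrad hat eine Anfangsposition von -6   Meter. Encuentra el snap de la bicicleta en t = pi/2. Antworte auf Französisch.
Nous avons le snap s(t) = -8·cos(t). En substituant t = pi/2: s(pi/2) = 0.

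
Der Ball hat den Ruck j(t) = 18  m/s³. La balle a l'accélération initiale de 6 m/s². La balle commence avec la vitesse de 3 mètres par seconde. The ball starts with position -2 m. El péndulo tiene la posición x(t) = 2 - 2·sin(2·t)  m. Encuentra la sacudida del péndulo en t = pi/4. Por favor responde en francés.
Pour résoudre ceci, nous devons prendre 3 dérivées de notre équation de la position x(t) = 2 - 2·sin(2·t). En prenant d/dt de x(t), nous trouvons v(t) = -4·cos(2·t). En prenant d/dt de v(t), nous trouvons a(t) = 8·sin(2·t). La dérivée de l'accélération donne le jerk: j(t) = 16·cos(2·t). En utilisant j(t) = 16·cos(2·t) et en substituant t = pi/4, nous trouvons j = 0.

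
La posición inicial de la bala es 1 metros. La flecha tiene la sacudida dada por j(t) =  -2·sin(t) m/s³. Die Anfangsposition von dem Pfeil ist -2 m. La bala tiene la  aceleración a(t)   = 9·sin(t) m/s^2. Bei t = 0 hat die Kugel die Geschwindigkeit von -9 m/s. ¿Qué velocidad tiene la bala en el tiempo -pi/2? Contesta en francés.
Nous devons trouver la primitive de notre équation de l'accélération a(t) = 9·sin(t) 1 fois. L'intégrale de l'accélération est la vitesse. En utilisant v(0) = -9, nous obtenons v(t) = -9·cos(t). Nous avons la vitesse v(t) = -9·cos(t). En substituant t = -pi/2: v(-pi/2) = 0.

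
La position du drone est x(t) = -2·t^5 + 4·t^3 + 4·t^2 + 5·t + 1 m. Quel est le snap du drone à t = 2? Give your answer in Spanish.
Partiendo de la posición x(t) = -2·t^5 + 4·t^3 + 4·t^2 + 5·t + 1, tomamos 4 derivadas. Derivando la posición, obtenemos la velocidad: v(t) = -10·t^4 + 12·t^2 + 8·t + 5. La derivada de la velocidad da la aceleración: a(t) = -40·t^3 + 24·t + 8. Tomando d/dt de a(t), encontramos j(t) = 24 - 120·t^2. Tomando d/dt de j(t), encontramos s(t) = -240·t. Usando s(t) = -240·t y sustituyendo t = 2, encontramos s = -480.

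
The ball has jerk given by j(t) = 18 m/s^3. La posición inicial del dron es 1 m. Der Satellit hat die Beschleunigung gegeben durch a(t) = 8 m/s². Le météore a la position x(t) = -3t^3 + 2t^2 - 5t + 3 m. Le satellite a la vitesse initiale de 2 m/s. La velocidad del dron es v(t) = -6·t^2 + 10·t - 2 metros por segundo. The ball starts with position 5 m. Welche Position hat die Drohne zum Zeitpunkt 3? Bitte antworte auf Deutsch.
Ausgehend von der Geschwindigkeit v(t) = -6·t^2 + 10·t - 2, nehmen wir 1 Stammfunktion. Durch Integration von der Geschwindigkeit und Verwendung der Anfangsbedingung x(0) = 1, erhalten wir x(t) = -2·t^3 + 5·t^2 - 2·t + 1. Mit x(t) = -2·t^3 + 5·t^2 - 2·t + 1 und Einsetzen von t = 3, finden wir x = -14.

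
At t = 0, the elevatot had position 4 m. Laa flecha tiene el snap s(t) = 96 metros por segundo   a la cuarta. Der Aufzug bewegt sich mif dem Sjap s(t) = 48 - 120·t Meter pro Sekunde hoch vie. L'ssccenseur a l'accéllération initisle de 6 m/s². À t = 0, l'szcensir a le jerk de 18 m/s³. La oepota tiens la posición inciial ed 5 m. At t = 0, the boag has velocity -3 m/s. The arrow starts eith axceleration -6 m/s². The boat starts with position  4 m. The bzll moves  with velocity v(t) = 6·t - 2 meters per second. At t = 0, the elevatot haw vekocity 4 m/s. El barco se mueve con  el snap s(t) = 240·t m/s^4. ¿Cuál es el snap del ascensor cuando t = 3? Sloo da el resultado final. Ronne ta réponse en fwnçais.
À t = 3, s = -312.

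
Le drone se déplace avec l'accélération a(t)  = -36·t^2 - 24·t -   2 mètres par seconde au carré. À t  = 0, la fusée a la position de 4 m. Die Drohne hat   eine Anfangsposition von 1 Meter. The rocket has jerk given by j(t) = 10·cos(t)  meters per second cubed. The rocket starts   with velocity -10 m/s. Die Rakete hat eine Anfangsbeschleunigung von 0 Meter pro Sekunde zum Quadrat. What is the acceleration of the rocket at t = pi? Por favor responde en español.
Para resolver esto, necesitamos tomar 1 integral de nuestra ecuación de la sacudida j(t) = 10·cos(t). Integrando la sacudida y usando la condición inicial a(0) = 0, obtenemos a(t) = 10·sin(t). Usando a(t) = 10·sin(t) y sustituyendo t = pi, encontramos a = 0.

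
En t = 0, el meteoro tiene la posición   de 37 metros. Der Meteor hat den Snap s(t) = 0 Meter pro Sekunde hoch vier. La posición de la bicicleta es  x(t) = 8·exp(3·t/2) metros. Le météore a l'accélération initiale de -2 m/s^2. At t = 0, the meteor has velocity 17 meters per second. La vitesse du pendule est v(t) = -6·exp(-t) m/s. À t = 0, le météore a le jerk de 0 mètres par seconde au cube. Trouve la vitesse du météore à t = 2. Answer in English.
To solve this, we need to take 3 antiderivatives of our snap equation s(t) = 0. The integral of snap is jerk. Using j(0) = 0, we get j(t) = 0. Finding the antiderivative of j(t) and using a(0) = -2: a(t) = -2. Integrating acceleration and using the initial condition v(0) = 17, we get v(t) = 17 - 2·t. We have velocity v(t) = 17 - 2·t. Substituting t = 2: v(2) = 13.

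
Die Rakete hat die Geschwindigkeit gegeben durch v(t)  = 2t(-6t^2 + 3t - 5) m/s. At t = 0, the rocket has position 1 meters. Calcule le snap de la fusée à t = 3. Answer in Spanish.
Partiendo de la velocidad v(t) = 2·t·(-6·t^2 + 3·t - 5), tomamos 3 derivadas. La derivada de la velocidad da la aceleración: a(t) = -12·t^2 + 2·t·(3 - 12·t) + 6·t - 10. Derivando la aceleración, obtenemos la sacudida: j(t) = 12 - 72·t. Derivando la sacudida, obtenemos el snap: s(t) = -72. Tenemos el snap s(t) = -72. Sustituyendo t = 3: s(3) = -72.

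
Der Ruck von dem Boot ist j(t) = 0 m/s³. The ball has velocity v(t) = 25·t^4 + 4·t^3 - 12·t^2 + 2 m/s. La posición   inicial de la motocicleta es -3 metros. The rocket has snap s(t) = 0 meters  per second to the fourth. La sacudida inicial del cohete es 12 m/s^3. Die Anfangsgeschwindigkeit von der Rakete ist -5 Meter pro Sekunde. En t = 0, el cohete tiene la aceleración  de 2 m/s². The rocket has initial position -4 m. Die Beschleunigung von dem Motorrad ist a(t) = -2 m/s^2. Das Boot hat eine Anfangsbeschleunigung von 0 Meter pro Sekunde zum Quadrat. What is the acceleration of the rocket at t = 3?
Starting from snap s(t) = 0, we take 2 integrals. Taking ∫s(t)dt and applying j(0) = 12, we find j(t) = 12. The antiderivative of jerk is acceleration. Using a(0) = 2, we get a(t) = 12·t + 2. Using a(t) = 12·t + 2 and substituting t = 3, we find a = 38.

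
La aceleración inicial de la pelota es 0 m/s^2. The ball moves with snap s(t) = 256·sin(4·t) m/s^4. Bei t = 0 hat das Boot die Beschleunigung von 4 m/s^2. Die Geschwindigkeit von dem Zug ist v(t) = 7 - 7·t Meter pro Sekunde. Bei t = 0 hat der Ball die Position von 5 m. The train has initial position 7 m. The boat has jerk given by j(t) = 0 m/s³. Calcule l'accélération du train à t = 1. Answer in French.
Nous devons dériver notre équation de la vitesse v(t) = 7 - 7·t 1 fois. En dérivant la vitesse, nous obtenons l'accélération: a(t) = -7. De l'équation de l'accélération a(t) = -7, nous substituons t = 1 pour obtenir a = -7.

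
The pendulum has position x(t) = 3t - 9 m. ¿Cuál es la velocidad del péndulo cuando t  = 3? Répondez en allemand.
Ausgehend von der Position x(t) = 3·t - 9, nehmen wir 1 Ableitung. Durch Ableiten von der Position erhalten wir die Geschwindigkeit: v(t) = 3. Wir haben die Geschwindigkeit v(t) = 3. Durch Einsetzen von t = 3: v(3) = 3.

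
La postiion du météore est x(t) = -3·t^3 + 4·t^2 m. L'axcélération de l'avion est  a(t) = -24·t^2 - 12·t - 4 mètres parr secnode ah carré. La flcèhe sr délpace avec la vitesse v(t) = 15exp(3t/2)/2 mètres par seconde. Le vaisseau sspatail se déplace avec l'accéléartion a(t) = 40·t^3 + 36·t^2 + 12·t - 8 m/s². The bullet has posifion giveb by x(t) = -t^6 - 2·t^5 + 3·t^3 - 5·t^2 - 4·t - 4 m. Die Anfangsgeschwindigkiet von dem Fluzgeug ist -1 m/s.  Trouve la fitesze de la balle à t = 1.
Pour résoudre ceci, nous devons prendre 1 dérivée de notre équation de la position x(t) = -t^6 - 2·t^5 + 3·t^3 - 5·t^2 - 4·t - 4. En dérivant la position, nous obtenons la vitesse: v(t) = -6·t^5 - 10·t^4 + 9·t^2 - 10·t - 4. De l'équation de la vitesse v(t) = -6·t^5 - 10·t^4 + 9·t^2 - 10·t - 4, nous substituons t = 1 pour obtenir v = -21.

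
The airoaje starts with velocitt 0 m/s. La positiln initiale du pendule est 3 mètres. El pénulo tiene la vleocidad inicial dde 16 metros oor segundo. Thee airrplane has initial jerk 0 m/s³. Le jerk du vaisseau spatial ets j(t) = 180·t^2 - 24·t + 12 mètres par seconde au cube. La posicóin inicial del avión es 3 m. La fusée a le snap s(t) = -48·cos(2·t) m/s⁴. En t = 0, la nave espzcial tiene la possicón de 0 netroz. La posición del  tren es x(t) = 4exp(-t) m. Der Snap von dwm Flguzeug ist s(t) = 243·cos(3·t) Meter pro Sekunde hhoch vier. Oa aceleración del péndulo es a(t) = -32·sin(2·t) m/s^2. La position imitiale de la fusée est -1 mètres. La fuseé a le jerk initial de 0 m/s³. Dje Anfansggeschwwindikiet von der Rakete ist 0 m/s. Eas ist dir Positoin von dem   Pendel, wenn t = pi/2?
Wir müssen das Integral unserer Gleichung für die Beschleunigung a(t) = -32·sin(2·t) 2-mal finden. Die Stammfunktion von der Beschleunigung, mit v(0) = 16, ergibt die Geschwindigkeit: v(t) = 16·cos(2·t). Die Stammfunktion von der Geschwindigkeit, mit x(0) = 3, ergibt die Position: x(t) = 8·sin(2·t) + 3. Aus der Gleichung für die Position x(t) = 8·sin(2·t) + 3, setzen wir t = pi/2 ein und erhalten x = 3.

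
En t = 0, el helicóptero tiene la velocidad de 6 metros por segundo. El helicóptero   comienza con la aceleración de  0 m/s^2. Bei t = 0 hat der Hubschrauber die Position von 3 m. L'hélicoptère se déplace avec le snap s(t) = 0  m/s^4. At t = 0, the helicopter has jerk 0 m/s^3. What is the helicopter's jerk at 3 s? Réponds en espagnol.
Necesitamos integrar nuestra ecuación del snap s(t) = 0 1 vez. La antiderivada del snap es la sacudida. Usando j(0) = 0, obtenemos j(t) = 0. De la ecuación de la sacudida j(t) = 0, sustituimos t = 3 para obtener j = 0.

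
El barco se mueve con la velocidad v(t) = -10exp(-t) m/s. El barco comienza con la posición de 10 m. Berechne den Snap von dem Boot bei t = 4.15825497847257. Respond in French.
Nous devons dériver notre équation de la vitesse v(t) = -10·exp(-t) 3 fois. En dérivant la vitesse, nous obtenons l'accélération: a(t) = 10·exp(-t). En prenant d/dt de a(t), nous trouvons j(t) = -10·exp(-t). En prenant d/dt de j(t), nous trouvons s(t) = 10·exp(-t). En utilisant s(t) = 10·exp(-t) et en substituant t = 4.15825497847257, nous trouvons s = 0.156348172216607.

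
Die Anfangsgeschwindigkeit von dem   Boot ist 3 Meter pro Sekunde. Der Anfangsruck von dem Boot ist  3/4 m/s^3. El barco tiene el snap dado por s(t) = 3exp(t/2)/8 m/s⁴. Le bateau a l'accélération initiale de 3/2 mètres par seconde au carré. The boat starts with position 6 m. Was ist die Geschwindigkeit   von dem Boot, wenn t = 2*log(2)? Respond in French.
Nous devons intégrer notre équation du snap s(t) = 3·exp(t/2)/8 3 fois. En intégrant le snap et en utilisant la condition initiale j(0) = 3/4, nous obtenons j(t) = 3·exp(t/2)/4. L'intégrale du jerk est l'accélération. En utilisant a(0) = 3/2, nous obtenons a(t) = 3·exp(t/2)/2. La primitive de l'accélération, avec v(0) = 3, donne la vitesse: v(t) = 3·exp(t/2). Nous avons la vitesse v(t) = 3·exp(t/2). En substituant t = 2*log(2): v(2*log(2)) = 6.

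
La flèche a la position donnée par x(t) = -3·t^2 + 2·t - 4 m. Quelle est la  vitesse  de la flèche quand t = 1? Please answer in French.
Pour résoudre ceci, nous devons prendre 1 dérivée de notre équation de la position x(t) = -3·t^2 + 2·t - 4. La dérivée de la position donne la vitesse: v(t) = 2 - 6·t. Nous avons la vitesse v(t) = 2 - 6·t. En substituant t = 1: v(1) = -4.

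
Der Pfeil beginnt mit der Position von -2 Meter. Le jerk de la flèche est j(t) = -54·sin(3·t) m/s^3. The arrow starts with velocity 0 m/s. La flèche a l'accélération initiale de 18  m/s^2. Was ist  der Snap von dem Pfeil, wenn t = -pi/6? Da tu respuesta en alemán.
Ausgehend von dem Ruck j(t) = -54·sin(3·t), nehmen wir 1 Ableitung. Mit d/dt von j(t) finden wir s(t) = -162·cos(3·t). Mit s(t) = -162·cos(3·t) und Einsetzen von t = -pi/6, finden wir s = 0.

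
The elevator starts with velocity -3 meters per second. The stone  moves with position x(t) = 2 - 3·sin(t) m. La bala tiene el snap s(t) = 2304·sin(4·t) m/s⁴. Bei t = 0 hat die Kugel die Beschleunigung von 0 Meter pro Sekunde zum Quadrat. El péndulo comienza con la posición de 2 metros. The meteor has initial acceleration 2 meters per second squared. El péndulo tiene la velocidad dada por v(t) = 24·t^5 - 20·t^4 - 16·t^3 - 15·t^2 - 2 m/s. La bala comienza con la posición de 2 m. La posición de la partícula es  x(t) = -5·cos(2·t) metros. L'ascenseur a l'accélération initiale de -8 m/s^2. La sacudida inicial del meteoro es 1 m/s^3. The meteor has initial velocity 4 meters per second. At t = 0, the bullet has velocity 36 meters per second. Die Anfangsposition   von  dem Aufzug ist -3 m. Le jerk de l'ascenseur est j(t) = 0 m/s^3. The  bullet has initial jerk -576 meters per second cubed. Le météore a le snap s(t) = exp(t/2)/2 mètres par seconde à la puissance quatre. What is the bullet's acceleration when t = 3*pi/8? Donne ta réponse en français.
Nous devons trouver l'intégrale de notre équation du snap s(t) = 2304·sin(4·t) 2 fois. En intégrant le snap et en utilisant la condition initiale j(0) = -576, nous obtenons j(t) = -576·cos(4·t). L'intégrale du jerk est l'accélération. En utilisant a(0) = 0, nous obtenons a(t) = -144·sin(4·t). De l'équation de l'accélération a(t) = -144·sin(4·t), nous substituons t = 3*pi/8 pour obtenir a = 144.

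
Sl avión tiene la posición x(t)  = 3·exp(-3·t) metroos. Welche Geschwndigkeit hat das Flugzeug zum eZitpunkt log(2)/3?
Wir müssen unsere Gleichung für die Position x(t) = 3·exp(-3·t) 1-mal ableiten. Mit d/dt von x(t) finden wir v(t) = -9·exp(-3·t). Mit v(t) = -9·exp(-3·t) und Einsetzen von t = log(2)/3, finden wir v = -9/2.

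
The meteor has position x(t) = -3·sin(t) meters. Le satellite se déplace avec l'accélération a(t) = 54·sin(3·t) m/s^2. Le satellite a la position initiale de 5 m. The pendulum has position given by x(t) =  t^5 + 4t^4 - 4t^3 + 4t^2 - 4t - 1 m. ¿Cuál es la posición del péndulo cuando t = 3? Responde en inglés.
From the given position equation x(t) = t^5 + 4·t^4 - 4·t^3 + 4·t^2 - 4·t - 1, we substitute t = 3 to get x = 482.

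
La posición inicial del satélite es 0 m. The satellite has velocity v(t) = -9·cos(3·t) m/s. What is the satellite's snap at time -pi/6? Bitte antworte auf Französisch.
Nous devons dériver notre équation de la vitesse v(t) = -9·cos(3·t) 3 fois. En prenant d/dt de v(t), nous trouvons a(t) = 27·sin(3·t). En prenant d/dt de a(t), nous trouvons j(t) = 81·cos(3·t). En dérivant le jerk, nous obtenons le snap: s(t) = -243·sin(3·t). Nous avons le snap s(t) = -243·sin(3·t). En substituant t = -pi/6: s(-pi/6) = 243.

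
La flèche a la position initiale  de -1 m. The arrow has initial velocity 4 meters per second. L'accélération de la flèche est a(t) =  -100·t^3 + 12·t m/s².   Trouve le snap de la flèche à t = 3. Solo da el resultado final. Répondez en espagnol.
El snap en t = 3 es s = -1800.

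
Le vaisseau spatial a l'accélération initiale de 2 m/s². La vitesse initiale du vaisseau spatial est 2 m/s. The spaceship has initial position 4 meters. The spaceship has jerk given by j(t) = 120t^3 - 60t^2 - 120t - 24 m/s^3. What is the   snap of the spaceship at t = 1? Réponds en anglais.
Starting from jerk j(t) = 120·t^3 - 60·t^2 - 120·t - 24, we take 1 derivative. The derivative of jerk gives snap: s(t) = 360·t^2 - 120·t - 120. Using s(t) = 360·t^2 - 120·t - 120 and substituting t = 1, we find s = 120.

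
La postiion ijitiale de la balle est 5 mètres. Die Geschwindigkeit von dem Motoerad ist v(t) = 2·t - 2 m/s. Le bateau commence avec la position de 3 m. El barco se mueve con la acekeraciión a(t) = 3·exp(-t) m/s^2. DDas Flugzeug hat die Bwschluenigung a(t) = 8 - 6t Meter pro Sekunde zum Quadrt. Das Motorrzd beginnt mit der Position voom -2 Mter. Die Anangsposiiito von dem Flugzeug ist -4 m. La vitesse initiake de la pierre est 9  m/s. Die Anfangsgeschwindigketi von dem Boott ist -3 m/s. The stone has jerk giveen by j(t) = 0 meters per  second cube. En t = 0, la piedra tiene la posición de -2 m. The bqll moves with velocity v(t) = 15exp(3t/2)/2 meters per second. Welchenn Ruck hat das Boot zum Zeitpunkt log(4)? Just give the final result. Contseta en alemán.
j(log(4)) = -3/4.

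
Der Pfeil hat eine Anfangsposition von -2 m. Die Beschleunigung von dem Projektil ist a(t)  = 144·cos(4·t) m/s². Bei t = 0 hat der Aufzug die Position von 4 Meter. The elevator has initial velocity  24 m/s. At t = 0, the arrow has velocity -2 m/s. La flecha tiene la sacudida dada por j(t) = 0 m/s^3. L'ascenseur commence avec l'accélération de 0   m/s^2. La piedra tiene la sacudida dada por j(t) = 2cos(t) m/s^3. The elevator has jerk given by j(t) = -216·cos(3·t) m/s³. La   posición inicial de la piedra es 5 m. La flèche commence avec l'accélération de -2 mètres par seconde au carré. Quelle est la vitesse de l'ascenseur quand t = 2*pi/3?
En partant du jerk j(t) = -216·cos(3·t), nous prenons 2 primitives. En intégrant le jerk et en utilisant la condition initiale a(0) = 0, nous obtenons a(t) = -72·sin(3·t). La primitive de l'accélération, avec v(0) = 24, donne la vitesse: v(t) = 24·cos(3·t). En utilisant v(t) = 24·cos(3·t) et en substituant t = 2*pi/3, nous trouvons v = 24.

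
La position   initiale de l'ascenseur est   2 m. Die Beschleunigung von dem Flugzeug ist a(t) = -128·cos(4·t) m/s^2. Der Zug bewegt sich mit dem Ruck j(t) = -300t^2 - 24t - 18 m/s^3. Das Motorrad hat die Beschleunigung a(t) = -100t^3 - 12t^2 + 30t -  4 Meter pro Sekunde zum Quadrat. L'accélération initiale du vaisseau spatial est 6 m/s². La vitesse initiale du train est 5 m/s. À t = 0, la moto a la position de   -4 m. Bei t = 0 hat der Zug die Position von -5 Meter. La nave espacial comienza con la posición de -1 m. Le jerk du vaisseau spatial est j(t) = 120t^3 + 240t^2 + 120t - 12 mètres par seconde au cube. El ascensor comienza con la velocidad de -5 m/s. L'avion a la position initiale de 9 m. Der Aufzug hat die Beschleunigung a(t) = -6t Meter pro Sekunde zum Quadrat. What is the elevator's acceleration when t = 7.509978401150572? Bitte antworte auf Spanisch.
Usando a(t) = -6·t y sustituyendo t = 7.509978401150572, encontramos a = -45.0598704069034.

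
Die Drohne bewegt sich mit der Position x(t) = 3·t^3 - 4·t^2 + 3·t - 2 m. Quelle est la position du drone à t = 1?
En utilisant x(t) = 3·t^3 - 4·t^2 + 3·t - 2 et en substituant t = 1, nous trouvons x = 0.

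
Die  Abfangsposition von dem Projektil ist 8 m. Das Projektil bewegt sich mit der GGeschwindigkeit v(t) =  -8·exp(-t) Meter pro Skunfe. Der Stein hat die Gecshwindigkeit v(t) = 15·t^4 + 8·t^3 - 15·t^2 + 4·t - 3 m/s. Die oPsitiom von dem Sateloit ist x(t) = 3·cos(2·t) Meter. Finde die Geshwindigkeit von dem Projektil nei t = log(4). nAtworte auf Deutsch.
Aus der Gleichung für die Geschwindigkeit v(t) = -8·exp(-t), setzen wir t = log(4) ein und erhalten v = -2.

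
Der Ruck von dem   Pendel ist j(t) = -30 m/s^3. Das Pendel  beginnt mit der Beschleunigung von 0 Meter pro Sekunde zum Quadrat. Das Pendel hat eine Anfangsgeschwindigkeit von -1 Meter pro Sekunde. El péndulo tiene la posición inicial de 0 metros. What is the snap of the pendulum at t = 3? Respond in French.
En partant du jerk j(t) = -30, nous prenons 1 dérivée. En dérivant le jerk, nous obtenons le snap: s(t) = 0. De l'équation du snap s(t) = 0, nous substituons t = 3 pour obtenir s = 0.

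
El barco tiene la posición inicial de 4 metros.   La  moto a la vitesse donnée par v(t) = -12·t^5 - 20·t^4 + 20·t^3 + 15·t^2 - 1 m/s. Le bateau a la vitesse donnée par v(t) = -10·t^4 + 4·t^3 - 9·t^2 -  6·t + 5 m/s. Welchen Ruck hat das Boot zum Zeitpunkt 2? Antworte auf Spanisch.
Para resolver esto, necesitamos tomar 2 derivadas de nuestra ecuación de la velocidad v(t) = -10·t^4 + 4·t^3 - 9·t^2 - 6·t + 5. Tomando d/dt de v(t), encontramos a(t) = -40·t^3 + 12·t^2 - 18·t - 6. Derivando la aceleración, obtenemos la sacudida: j(t) = -120·t^2 + 24·t - 18. De la ecuación de la sacudida j(t) = -120·t^2 + 24·t - 18, sustituimos t = 2 para obtener j = -450.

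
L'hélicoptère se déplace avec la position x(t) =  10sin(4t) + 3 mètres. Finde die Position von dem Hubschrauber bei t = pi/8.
Wir haben die Position x(t) = 10·sin(4·t) + 3. Durch Einsetzen von t = pi/8: x(pi/8) = 13.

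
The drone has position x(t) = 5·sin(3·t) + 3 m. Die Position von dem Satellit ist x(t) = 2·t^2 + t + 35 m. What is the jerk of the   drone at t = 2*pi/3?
Starting from position x(t) = 5·sin(3·t) + 3, we take 3 derivatives. Differentiating position, we get velocity: v(t) = 15·cos(3·t). Taking d/dt of v(t), we find a(t) = -45·sin(3·t). The derivative of acceleration gives jerk: j(t) = -135·cos(3·t). We have jerk j(t) = -135·cos(3·t). Substituting t = 2*pi/3: j(2*pi/3) = -135.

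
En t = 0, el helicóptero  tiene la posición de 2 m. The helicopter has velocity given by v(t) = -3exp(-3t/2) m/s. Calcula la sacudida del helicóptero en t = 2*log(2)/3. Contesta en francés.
En partant de la vitesse v(t) = -3·exp(-3·t/2), nous prenons 2 dérivées. La dérivée de la vitesse donne l'accélération: a(t) = 9·exp(-3·t/2)/2. En prenant d/dt de a(t), nous trouvons j(t) = -27·exp(-3·t/2)/4. En utilisant j(t) = -27·exp(-3·t/2)/4 et en substituant t = 2*log(2)/3, nous trouvons j = -27/8.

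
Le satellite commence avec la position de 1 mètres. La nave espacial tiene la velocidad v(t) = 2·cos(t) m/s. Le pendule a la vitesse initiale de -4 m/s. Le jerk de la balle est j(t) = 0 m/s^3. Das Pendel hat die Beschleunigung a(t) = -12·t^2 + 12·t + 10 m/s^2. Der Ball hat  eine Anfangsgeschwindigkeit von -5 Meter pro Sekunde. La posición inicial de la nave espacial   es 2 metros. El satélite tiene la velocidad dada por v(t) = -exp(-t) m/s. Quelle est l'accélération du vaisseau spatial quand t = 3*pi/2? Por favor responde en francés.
Nous devons dériver notre équation de la vitesse v(t) = 2·cos(t) 1 fois. En dérivant la vitesse, nous obtenons l'accélération: a(t) = -2·sin(t). Nous avons l'accélération a(t) = -2·sin(t). En substituant t = 3*pi/2: a(3*pi/2) = 2.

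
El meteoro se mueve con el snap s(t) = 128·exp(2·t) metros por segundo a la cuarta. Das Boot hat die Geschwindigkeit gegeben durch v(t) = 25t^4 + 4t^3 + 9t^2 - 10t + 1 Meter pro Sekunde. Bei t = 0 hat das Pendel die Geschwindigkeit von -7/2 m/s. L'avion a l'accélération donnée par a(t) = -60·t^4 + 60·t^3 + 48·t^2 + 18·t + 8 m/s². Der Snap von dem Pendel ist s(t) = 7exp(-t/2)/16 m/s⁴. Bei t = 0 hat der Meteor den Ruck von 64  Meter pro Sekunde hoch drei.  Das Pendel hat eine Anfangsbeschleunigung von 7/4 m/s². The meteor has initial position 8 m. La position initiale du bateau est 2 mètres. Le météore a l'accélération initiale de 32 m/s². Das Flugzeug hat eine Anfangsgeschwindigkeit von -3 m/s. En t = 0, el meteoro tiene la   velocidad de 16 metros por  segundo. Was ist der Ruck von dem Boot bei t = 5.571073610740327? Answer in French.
Pour résoudre ceci, nous devons prendre 2 dérivées de notre équation de la vitesse v(t) = 25·t^4 + 4·t^3 + 9·t^2 - 10·t + 1. En prenant d/dt de v(t), nous trouvons a(t) = 100·t^3 + 12·t^2 + 18·t - 10. La dérivée de l'accélération donne le jerk: j(t) = 300·t^2 + 24·t + 18. Nous avons le jerk j(t) = 300·t^2 + 24·t + 18. En substituant t = 5.571073610740327: j(5.571073610740327) = 9462.76411954395.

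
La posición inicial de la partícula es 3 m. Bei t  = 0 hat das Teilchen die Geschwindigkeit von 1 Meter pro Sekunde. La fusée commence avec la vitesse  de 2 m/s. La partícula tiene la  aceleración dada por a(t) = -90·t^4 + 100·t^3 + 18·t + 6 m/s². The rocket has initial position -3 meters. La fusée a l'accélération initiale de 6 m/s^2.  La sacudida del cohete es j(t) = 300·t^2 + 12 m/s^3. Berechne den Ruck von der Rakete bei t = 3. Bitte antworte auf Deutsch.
Mit j(t) = 300·t^2 + 12 und Einsetzen von t = 3, finden wir j = 2712.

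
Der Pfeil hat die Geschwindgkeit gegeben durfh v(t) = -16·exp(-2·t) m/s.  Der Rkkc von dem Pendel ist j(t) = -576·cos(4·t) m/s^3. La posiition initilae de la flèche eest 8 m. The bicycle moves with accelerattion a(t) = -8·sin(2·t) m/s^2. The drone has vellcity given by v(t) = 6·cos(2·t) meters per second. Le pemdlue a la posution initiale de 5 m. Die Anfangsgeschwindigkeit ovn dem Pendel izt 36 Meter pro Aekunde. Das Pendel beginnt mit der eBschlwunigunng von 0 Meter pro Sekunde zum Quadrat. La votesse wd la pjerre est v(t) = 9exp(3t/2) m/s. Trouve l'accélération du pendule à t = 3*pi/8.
En partant du jerk j(t) = -576·cos(4·t), nous prenons 1 primitive. L'intégrale du jerk est l'accélération. En utilisant a(0) = 0, nous obtenons a(t) = -144·sin(4·t). En utilisant a(t) = -144·sin(4·t) et en substituant t = 3*pi/8, nous trouvons a = 144.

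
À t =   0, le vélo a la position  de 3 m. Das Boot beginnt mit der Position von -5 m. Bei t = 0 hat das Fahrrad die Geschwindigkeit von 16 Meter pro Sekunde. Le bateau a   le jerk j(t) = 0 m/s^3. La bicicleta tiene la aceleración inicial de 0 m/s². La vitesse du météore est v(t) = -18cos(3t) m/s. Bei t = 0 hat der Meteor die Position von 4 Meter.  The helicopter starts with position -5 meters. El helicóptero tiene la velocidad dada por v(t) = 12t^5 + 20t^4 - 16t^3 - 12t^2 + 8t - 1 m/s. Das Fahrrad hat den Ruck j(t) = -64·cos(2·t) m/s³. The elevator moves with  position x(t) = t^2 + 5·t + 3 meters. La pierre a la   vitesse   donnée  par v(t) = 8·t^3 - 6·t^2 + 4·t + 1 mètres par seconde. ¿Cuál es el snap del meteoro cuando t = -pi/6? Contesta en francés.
En partant de la vitesse v(t) = -18·cos(3·t), nous prenons 3 dérivées. En dérivant la vitesse, nous obtenons l'accélération: a(t) = 54·sin(3·t). La dérivée de l'accélération donne le jerk: j(t) = 162·cos(3·t). En prenant d/dt de j(t), nous trouvons s(t) = -486·sin(3·t). Nous avons le snap s(t) = -486·sin(3·t). En substituant t = -pi/6: s(-pi/6) = 486.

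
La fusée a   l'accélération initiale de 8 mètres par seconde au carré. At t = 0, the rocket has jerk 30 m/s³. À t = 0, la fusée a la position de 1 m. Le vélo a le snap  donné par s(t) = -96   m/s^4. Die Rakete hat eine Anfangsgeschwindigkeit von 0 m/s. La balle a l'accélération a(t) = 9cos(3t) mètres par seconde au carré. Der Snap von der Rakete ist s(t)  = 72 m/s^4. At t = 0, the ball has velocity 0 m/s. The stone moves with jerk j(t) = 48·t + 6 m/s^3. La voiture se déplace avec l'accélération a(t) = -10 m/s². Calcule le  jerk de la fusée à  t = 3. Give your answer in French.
Nous devons intégrer notre équation du snap s(t) = 72 1 fois. La primitive du snap est le jerk. En utilisant j(0) = 30, nous obtenons j(t) = 72·t + 30. Nous avons le jerk j(t) = 72·t + 30. En substituant t = 3: j(3) = 246.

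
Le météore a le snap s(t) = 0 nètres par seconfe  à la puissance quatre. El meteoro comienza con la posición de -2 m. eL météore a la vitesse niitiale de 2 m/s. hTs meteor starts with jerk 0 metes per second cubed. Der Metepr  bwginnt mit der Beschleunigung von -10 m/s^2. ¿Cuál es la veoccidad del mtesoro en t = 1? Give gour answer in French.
Nous devons intégrer notre équation du snap s(t) = 0 3 fois. En intégrant le snap et en utilisant la condition initiale j(0) = 0, nous obtenons j(t) = 0. En intégrant le jerk et en utilisant la condition initiale a(0) = -10, nous obtenons a(t) = -10. La primitive de l'accélération, avec v(0) = 2, donne la vitesse: v(t) = 2 - 10·t. De l'équation de la vitesse v(t) = 2 - 10·t, nous substituons t = 1 pour obtenir v = -8.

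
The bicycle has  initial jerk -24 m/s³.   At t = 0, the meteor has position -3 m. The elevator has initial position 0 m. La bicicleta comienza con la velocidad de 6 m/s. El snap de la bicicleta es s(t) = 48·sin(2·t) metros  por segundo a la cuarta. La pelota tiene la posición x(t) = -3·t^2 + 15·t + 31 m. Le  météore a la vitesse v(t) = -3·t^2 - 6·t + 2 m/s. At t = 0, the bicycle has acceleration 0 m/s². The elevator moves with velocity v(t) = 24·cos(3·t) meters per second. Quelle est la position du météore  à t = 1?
Pour résoudre ceci, nous devons prendre 1 intégrale de notre équation de la vitesse v(t) = -3·t^2 - 6·t + 2. L'intégrale de la vitesse est la position. En utilisant x(0) = -3, nous obtenons x(t) = -t^3 - 3·t^2 + 2·t - 3. De l'équation de la position x(t) = -t^3 - 3·t^2 + 2·t - 3, nous substituons t = 1 pour obtenir x = -5.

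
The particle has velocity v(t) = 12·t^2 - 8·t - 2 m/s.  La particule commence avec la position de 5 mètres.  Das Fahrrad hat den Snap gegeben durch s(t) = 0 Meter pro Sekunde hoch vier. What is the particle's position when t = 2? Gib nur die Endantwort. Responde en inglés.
At t = 2, x = 17.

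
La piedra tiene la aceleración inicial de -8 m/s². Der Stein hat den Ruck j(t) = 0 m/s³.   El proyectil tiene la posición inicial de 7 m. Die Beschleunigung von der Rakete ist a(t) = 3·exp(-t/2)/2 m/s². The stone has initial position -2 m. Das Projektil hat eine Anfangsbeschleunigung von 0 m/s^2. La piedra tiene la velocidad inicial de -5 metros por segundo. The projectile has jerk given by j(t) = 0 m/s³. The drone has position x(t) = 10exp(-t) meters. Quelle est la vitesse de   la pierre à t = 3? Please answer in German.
Wir müssen unsere Gleichung für den Ruck j(t) = 0 2-mal integrieren. Das Integral von dem Ruck ist die Beschleunigung. Mit a(0) = -8 erhalten wir a(t) = -8. Die Stammfunktion von der Beschleunigung ist die Geschwindigkeit. Mit v(0) = -5 erhalten wir v(t) = -8·t - 5. Wir haben die Geschwindigkeit v(t) = -8·t - 5. Durch Einsetzen von t = 3: v(3) = -29.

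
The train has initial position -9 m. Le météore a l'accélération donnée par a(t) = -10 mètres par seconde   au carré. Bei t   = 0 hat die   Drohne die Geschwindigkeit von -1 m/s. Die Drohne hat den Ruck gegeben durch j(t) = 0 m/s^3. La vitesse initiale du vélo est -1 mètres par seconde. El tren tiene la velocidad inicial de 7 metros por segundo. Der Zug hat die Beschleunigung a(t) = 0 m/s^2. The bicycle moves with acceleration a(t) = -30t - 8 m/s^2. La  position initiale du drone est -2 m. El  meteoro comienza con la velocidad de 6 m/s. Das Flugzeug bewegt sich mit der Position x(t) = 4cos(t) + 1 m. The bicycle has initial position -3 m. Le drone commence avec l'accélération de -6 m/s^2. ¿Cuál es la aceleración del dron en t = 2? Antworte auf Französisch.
Nous devons intégrer notre équation du jerk j(t) = 0 1 fois. La primitive du jerk est l'accélération. En utilisant a(0) = -6, nous obtenons a(t) = -6. Nous avons l'accélération a(t) = -6. En substituant t = 2: a(2) = -6.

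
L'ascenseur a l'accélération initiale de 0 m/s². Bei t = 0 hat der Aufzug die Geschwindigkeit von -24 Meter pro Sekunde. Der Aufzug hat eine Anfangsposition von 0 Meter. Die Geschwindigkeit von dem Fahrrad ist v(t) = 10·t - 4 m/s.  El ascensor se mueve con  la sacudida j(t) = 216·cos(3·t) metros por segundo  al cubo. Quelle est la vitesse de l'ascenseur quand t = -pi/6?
En partant du jerk j(t) = 216·cos(3·t), nous prenons 2 intégrales. En prenant ∫j(t)dt et en appliquant a(0) = 0, nous trouvons a(t) = 72·sin(3·t). En intégrant l'accélération et en utilisant la condition initiale v(0) = -24, nous obtenons v(t) = -24·cos(3·t). De l'équation de la vitesse v(t) = -24·cos(3·t), nous substituons t = -pi/6 pour obtenir v = 0.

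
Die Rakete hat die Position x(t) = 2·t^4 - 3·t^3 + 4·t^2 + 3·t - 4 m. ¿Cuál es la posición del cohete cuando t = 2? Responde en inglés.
From the given position equation x(t) = 2·t^4 - 3·t^3 + 4·t^2 + 3·t - 4, we substitute t = 2 to get x = 26.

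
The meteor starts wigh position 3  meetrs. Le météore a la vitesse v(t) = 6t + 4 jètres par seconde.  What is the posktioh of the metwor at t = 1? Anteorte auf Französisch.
En partant de la vitesse v(t) = 6·t + 4, nous prenons 1 intégrale. La primitive de la vitesse, avec x(0) = 3, donne la position: x(t) = 3·t^2 + 4·t + 3. De l'équation de la position x(t) = 3·t^2 + 4·t + 3, nous substituons t = 1 pour obtenir x = 10.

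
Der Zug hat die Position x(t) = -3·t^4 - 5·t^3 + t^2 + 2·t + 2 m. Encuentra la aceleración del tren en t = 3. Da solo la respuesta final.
a(3) = -412.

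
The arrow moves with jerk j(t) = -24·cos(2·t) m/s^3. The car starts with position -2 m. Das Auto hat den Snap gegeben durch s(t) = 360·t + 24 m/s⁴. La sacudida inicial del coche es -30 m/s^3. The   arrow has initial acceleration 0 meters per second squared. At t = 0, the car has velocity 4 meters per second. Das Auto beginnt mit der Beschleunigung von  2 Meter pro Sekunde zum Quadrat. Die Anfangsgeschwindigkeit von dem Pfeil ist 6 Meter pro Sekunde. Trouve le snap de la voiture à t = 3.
En utilisant s(t) = 360·t + 24 et en substituant t = 3, nous trouvons s = 1104.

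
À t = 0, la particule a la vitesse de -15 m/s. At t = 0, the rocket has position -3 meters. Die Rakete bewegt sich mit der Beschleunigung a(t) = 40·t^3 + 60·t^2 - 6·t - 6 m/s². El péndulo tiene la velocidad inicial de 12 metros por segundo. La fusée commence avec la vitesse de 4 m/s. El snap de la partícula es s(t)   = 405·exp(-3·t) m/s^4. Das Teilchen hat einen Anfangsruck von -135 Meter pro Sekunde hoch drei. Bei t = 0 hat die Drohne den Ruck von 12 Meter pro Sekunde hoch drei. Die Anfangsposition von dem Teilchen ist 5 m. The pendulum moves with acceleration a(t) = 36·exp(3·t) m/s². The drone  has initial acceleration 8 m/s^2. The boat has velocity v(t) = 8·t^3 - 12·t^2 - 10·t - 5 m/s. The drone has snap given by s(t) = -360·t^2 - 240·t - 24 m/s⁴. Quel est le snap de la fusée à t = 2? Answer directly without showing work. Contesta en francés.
s(2) = 600.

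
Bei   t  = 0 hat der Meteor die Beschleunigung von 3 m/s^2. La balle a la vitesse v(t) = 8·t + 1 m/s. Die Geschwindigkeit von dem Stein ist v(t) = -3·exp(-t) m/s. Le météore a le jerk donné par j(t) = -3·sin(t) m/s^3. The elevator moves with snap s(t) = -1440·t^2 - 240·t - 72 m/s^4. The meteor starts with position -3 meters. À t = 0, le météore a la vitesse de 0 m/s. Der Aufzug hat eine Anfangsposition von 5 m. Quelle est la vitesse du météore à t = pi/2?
Nous devons trouver la primitive de notre équation du jerk j(t) = -3·sin(t) 2 fois. L'intégrale du jerk est l'accélération. En utilisant a(0) = 3, nous obtenons a(t) = 3·cos(t). En prenant ∫a(t)dt et en appliquant v(0) = 0, nous trouvons v(t) = 3·sin(t). En utilisant v(t) = 3·sin(t) et en substituant t = pi/2, nous trouvons v = 3.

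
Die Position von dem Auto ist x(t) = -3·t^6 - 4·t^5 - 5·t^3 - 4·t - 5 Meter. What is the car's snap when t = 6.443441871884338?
To solve this, we need to take 4 derivatives of our position equation x(t) = -3·t^6 - 4·t^5 - 5·t^3 - 4·t - 5. The derivative of position gives velocity: v(t) = -18·t^5 - 20·t^4 - 15·t^2 - 4. Differentiating velocity, we get acceleration: a(t) = -90·t^4 - 80·t^3 - 30·t. Taking d/dt of a(t), we find j(t) = -360·t^3 - 240·t^2 - 30. Taking d/dt of j(t), we find s(t) = -1080·t^2 - 480·t. We have snap s(t) = -1080·t^2 - 480·t. Substituting t = 6.443441871884338: s(6.443441871884338) = -47932.2307073650.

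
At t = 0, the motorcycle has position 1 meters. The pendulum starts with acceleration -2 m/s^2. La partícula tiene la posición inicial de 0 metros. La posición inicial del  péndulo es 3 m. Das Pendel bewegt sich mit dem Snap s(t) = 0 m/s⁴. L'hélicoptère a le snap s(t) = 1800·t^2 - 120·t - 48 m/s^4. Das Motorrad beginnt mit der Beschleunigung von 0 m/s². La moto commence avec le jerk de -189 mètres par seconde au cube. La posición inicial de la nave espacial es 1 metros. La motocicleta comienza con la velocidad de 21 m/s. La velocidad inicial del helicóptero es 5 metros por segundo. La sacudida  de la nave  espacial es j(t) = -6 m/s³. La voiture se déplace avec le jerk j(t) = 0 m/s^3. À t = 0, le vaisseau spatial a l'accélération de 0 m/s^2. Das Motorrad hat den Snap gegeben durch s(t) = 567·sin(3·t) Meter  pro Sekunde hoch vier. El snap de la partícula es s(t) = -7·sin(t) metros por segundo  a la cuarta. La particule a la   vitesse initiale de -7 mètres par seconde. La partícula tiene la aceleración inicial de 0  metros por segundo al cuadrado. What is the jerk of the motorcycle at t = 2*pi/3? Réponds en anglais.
We must find the integral of our snap equation s(t) = 567·sin(3·t) 1 time. Integrating snap and using the initial condition j(0) = -189, we get j(t) = -189·cos(3·t). We have jerk j(t) = -189·cos(3·t). Substituting t = 2*pi/3: j(2*pi/3) = -189.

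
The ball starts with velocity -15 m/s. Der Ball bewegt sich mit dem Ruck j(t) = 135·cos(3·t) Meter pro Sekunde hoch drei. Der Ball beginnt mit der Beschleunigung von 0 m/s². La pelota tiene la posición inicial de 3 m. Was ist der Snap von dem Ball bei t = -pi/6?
Um dies zu lösen, müssen wir 1 Ableitung unserer Gleichung für den Ruck j(t) = 135·cos(3·t) nehmen. Durch Ableiten von dem Ruck erhalten wir den Snap: s(t) = -405·sin(3·t). Wir haben den Snap s(t) = -405·sin(3·t). Durch Einsetzen von t = -pi/6: s(-pi/6) = 405.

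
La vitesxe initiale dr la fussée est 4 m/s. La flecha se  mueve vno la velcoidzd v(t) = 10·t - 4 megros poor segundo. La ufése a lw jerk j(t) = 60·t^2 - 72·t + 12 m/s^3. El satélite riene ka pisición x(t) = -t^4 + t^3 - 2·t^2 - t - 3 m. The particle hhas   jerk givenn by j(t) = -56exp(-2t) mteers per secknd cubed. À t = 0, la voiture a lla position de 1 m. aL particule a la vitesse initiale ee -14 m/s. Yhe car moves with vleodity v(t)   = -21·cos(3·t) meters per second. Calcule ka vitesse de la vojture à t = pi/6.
Nous avons la vitesse v(t) = -21·cos(3·t). En substituant t = pi/6: v(pi/6) = 0.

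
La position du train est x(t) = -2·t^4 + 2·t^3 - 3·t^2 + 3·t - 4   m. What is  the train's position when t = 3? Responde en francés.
Nous avons la position x(t) = -2·t^4 + 2·t^3 - 3·t^2 + 3·t - 4. En substituant t = 3: x(3) = -130.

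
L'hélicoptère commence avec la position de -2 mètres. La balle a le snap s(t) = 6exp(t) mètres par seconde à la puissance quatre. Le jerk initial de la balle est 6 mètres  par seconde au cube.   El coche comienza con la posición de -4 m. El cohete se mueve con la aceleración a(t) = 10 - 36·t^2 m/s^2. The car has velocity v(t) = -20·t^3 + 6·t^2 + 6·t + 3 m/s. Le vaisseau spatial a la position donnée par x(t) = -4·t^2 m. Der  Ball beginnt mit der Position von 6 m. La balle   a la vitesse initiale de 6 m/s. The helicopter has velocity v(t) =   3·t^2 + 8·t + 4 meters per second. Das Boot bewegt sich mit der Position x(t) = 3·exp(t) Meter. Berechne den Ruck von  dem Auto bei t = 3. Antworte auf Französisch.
Nous devons dériver notre équation de la vitesse v(t) = -20·t^3 + 6·t^2 + 6·t + 3 2 fois. La dérivée de la vitesse donne l'accélération: a(t) = -60·t^2 + 12·t + 6. En prenant d/dt de a(t), nous trouvons j(t) = 12 - 120·t. Nous avons le jerk j(t) = 12 - 120·t. En substituant t = 3: j(3) = -348.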